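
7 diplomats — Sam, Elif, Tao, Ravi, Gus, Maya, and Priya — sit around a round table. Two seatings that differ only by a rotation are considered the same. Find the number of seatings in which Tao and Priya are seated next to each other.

240

Glue Tao and Priya into a block (2 internal orders). Seating 6 units around a circle gives (5)! arrangements.
So 2 × (5)! = 2 × 120 = 240.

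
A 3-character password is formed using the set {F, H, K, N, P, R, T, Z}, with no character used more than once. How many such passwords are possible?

336

With no repetition, fill the 3 characters in order: 8 choices, then 7, down to 6.
8 × 7 × 6 = 336.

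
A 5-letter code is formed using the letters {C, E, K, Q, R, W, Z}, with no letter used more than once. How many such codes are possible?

Choose and order 5 of the 7 symbols: the first letter has 7 options, the next 6, and so on down to 3.
That product is 7 × 6 × 5 × 4 × 3 = 2520.

2520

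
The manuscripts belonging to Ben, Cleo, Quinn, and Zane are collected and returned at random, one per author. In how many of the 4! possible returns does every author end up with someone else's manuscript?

9

Count assignments avoiding every fixed point. For any j of the 4 authors fixed to their own manuscript, the other 4−j can be arranged in (4−j)! ways.
By inclusion–exclusion this is Σ_{j=0}^{4} (−1)^j C(4,j)·(4−j)!.
Computing: 24 − 24 + 12 − 4 + 1 = 9.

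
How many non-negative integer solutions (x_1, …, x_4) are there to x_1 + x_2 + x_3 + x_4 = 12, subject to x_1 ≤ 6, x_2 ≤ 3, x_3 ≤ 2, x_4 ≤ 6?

Without the upper bounds there are C(15,3) = 455 ways to split 12 among 4 variables.
Subtract solutions that violate a single cap (substitute x_i' = x_i − (cap_i+1)): x_1 ≥ 7 gives C(8,3) = 56; x_2 ≥ 4 gives C(11,3) = 165; x_3 ≥ 3 gives C(12,3) = 220; x_4 ≥ 7 gives C(8,3) = 56. Together 497.
Add back pairs where two caps are both exceeded: 4 + 10 + 0 + 56 + 4 + 10 = 84.
By inclusion–exclusion the count is 455 − 497 + 84 = 42.

42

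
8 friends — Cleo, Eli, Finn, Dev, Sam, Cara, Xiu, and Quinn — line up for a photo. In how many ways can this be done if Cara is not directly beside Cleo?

30240

There are 8! = 40320 arrangements in all. If Cara and Cleo are adjacent, merging them into one block gives 2·(7)! = 10080 arrangements.
So 40320 − 10080 = 30240 arrangements keep them apart.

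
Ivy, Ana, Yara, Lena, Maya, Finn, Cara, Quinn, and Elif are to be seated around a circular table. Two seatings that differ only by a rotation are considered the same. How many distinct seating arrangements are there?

Around a circle, 9 distinct people have 9!/9 = (8)! = 40320 rotationally distinct seatings.

40320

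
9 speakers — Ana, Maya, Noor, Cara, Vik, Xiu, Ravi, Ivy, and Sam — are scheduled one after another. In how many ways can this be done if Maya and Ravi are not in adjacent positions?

There are 9! = 362880 arrangements in all. If Maya and Ravi are adjacent, merging them into one block gives 2·(8)! = 80640 arrangements.
So 362880 − 80640 = 282240 arrangements keep them apart.

282240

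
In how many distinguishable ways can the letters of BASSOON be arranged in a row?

1260

The 7 letters of BASSOON have repeats: O appearing twice and S appearing twice.
Dividing 7! = 5040 by 2!·2! = 4 for the repeated letters gives 1260.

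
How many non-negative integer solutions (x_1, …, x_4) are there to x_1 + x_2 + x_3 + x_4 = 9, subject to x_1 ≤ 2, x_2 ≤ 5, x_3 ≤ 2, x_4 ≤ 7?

Ignoring the caps, the number of non-negative solutions to x_1+…+x_4 = 9 is C(12,3) = 220.
Subtract solutions that violate a single cap (substitute x_i' = x_i − (cap_i+1)): x_1 ≥ 3 gives C(9,3) = 84; x_2 ≥ 6 gives C(6,3) = 20; x_3 ≥ 3 gives C(9,3) = 84; x_4 ≥ 8 gives C(4,3) = 4. Together 192.
Add back pairs where two caps are both exceeded: 1 + 20 + 0 + 1 + 0 + 0 = 22.
By inclusion–exclusion the count is 220 − 192 + 22 = 50.

50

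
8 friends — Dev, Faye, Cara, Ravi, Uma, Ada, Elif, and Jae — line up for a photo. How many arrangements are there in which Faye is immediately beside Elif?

10080

Glue Faye and Elif into one block (2 internal orders), leaving 7 units to arrange in a row.
So the count is 2·(7)! = 10080.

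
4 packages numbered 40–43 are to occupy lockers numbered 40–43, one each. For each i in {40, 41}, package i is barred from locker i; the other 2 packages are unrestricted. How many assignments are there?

Let Aᵢ (for i ∈ {40, 41}) be the placements that put package i in its forbidden locker. Any j of these fix j positions, leaving (4−j)! ways to fill the rest, and there are C(2,j) ways to pick which j.
By inclusion–exclusion, the number of valid placements is Σ_{j=0}^{2} (−1)^j C(2,j)·(4−j)!.
Computing: 24 − 12 + 2 = 14.

14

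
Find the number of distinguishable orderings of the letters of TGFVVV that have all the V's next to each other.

Treat the 3 copies of V as a single block. The multiset to arrange is then {VVV, F, G, T}, 4 items in all.
All 4 items are distinct, so there are (4)! = 24 arrangements.

24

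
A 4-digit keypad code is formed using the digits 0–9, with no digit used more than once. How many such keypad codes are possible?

5040

With no repetition, fill the 4 digits in order: 10 choices, then 9, down to 7.
That product is 10 × 9 × 8 × 7 = 5040.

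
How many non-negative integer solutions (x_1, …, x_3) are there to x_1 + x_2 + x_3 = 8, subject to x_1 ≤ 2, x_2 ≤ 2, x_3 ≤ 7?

By stars and bars, unrestricted non-negative solutions to x_1+…+x_3 = 8 number C(8+2,2) = 45.
Subtract solutions that violate a single cap (substitute x_i' = x_i − (cap_i+1)): x_1 ≥ 3 gives C(7,2) = 21; x_2 ≥ 3 gives C(7,2) = 21; x_3 ≥ 8 gives C(2,2) = 1. Together 43.
Add back pairs where two caps are both exceeded: 6 + 0 + 0 = 6.
By inclusion–exclusion the count is 45 − 43 + 6 = 8.

8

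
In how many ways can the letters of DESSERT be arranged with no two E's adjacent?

Total arrangements of DESSERT: 7!/(2!·2!) = 1260.
If the two E's are adjacent, glue them into one block, leaving 6 items to arrange: (6)!/(2!) = 360 ways.
Subtracting, 1260 − 360 = 900 arrangements keep the E's apart.

900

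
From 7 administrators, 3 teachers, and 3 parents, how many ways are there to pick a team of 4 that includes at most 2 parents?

Split by how many parents are chosen (0 through 2).
Sum: C(3,0)·C(10,4) + C(3,1)·C(10,3) + C(3,2)·C(10,2) = 210 + 360 + 135 = 705.

705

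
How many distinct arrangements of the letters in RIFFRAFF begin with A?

105

With the first slot taken by A, it remains to arrange the other 7 letters (RIFFRFF).
Those 7 letters have F appearing 4 times and R appearing twice, giving (7)!/(4!·2!) = 105.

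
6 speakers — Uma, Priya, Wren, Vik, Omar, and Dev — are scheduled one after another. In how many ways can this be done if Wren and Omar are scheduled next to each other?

240

Place the 4 others and the Wren-Omar pair as 5 objects in a line; the pair has 2 internal arrangements.
So the count is 2·(5)! = 240.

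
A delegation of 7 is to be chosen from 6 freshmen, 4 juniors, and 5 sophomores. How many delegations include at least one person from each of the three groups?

5949

Unrestricted: C(15,7) = 6435 ways to pick any 7 of the 15.
Subtract selections that omit an entire group: no freshmen → C(9,7) = 36; no juniors → C(11,7) = 330; no sophomores → C(10,7) = 120.
Add back selections omitting two groups (i.e. drawn from a single group): C(6,7) + C(4,7) + C(5,7) = 0.
By inclusion–exclusion: 6435 − 486 + 0 = 5949.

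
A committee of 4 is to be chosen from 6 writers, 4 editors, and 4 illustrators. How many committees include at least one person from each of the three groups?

528

Total 4-person selections from all 14: C(14,4) = 1001.
Selections missing a whole group: no writers → C(8,4) = 70; no editors → C(10,4) = 210; no illustrators → C(10,4) = 210.
Add back selections omitting two groups (i.e. drawn from a single group): C(6,4) + C(4,4) + C(4,4) = 17.
By inclusion–exclusion: 1001 − 490 + 17 = 528.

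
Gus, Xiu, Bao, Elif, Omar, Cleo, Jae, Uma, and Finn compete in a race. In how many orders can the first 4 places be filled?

There are 9 choices for 1st place, 8 for 2nd, and so on down to 6 for position 4.
That gives 9 × 8 × 7 × 6 = 3024.

3024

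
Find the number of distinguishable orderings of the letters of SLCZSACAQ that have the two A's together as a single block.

Treat the 2 copies of A as a single block. The multiset to arrange is then {AA, C, C, L, Q, S, S, Z}, 8 items in all.
That gives (8)!/(2!·2!) = 10080 arrangements.

10080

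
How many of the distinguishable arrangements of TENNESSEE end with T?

420

Fix T in the last position and arrange the remaining 8 letters.
Those 8 letters have E appearing 4 times, N appearing twice, and S appearing twice, giving (8)!/(4!·2!·2!) = 420.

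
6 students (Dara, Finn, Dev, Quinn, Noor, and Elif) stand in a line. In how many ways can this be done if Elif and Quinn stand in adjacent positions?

240

Treat {Elif, Quinn} as a single unit. There are 5 units to order, and the pair itself can be ordered 2 ways.
So the count is 2·(5)! = 240.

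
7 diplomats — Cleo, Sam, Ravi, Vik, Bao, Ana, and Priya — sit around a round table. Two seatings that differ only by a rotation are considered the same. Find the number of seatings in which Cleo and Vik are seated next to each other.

Treat {Cleo, Vik} as one unit (2 internal orders) and seat the resulting 6 units around the table: (5)! circular arrangements.
So 2 × (5)! = 2 × 120 = 240.

240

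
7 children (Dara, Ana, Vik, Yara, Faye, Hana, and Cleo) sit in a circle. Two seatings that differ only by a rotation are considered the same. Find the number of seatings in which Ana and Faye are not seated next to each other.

480

All circular seatings of 7 people number (6)! = 720.
Seatings with Ana beside Faye: treat them as a block with 2 internal orders, giving 2 × (5)! = 240.
Subtracting, 720 − 240 = 480.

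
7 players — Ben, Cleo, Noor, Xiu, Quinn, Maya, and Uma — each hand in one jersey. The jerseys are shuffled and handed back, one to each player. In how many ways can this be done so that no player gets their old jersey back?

1854

This is the derangement count D_7: permutations of 7 items with no fixed point.
By inclusion–exclusion this is Σ_{j=0}^{7} (−1)^j C(7,j)·(7−j)!.
Computing: 5040 − 5040 + 2520 − 840 + 210 − 42 + 7 − 1 = 1854.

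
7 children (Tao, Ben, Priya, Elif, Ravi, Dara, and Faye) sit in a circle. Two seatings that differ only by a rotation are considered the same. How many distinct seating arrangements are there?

720

Seat Tao anywhere (absorbing the rotational symmetry), then permute the other 6: (6)! = 720.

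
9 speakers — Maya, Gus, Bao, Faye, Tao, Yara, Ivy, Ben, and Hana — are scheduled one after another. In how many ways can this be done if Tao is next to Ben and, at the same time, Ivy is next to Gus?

20160

Treat {Tao,Ben} as one block (2 orders) and {Ivy,Gus} as another (2 orders).
That leaves 7 units to arrange: 2 × 2 × 7! = 4 × 5040 = 20160.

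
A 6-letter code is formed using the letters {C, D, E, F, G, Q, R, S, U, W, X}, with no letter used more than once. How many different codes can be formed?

With no repetition, fill the 6 letters in order: 11 choices, then 10, down to 6.
That product is 11 × 10 × 9 × 8 × 7 × 6 = 332640.

332640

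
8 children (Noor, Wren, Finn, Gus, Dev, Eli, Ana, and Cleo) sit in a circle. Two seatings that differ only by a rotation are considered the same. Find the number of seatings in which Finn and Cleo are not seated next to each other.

3600

All circular seatings of 8 people number (7)! = 5040.
Those with Finn next to Cleo: fuse the pair into one unit and seat 7 units around a circle — 2·(6)! = 1440.
Subtracting, 5040 − 1440 = 3600.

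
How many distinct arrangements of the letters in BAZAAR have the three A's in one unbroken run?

Treat the 3 copies of A as a single block. The multiset to arrange is then {AAA, B, R, Z}, 4 items in all.
All 4 items are distinct, so there are (4)! = 24 arrangements.

24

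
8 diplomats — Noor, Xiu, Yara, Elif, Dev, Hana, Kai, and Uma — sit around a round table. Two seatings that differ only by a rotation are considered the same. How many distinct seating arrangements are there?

Fix one person's seat to break rotational symmetry; the remaining 7 people can be arranged in (7)! = 5040 ways.

5040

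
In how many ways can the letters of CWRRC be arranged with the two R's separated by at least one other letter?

Total arrangements of CWRRC: 5!/(2!·2!) = 30.
Arrangements with the R's together: treat RR as one letter, giving (4)!/(2!) = 12.
Subtracting, 30 − 12 = 18 arrangements keep the R's apart.

18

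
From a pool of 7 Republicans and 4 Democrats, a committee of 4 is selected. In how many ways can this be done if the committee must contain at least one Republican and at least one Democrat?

With no constraint there are C(11,4) = 330 possible selections.
Selections missing a whole group: no Republicans → C(4,4) = 1; no Democrats → C(7,4) = 35.
Both groups omitted at once is impossible, so 330 − 36 = 294.

294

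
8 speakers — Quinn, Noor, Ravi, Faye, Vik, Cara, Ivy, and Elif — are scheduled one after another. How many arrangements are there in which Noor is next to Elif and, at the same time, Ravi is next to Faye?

Treat {Noor,Elif} as one block (2 orders) and {Ravi,Faye} as another (2 orders).
That leaves 6 units to arrange: 2 × 2 × 6! = 4 × 720 = 2880.

2880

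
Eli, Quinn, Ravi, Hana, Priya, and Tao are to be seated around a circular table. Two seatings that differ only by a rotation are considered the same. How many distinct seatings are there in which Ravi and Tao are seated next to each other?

Treat {Ravi, Tao} as one unit (2 internal orders) and seat the resulting 5 units around the table: (4)! circular arrangements.
So 2 × (4)! = 2 × 24 = 48.

48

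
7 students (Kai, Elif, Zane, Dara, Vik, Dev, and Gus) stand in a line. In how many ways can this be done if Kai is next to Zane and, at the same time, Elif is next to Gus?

480

Treat {Kai,Zane} as one block (2 orders) and {Elif,Gus} as another (2 orders).
That leaves 5 units to arrange: 2 × 2 × 5! = 4 × 120 = 480.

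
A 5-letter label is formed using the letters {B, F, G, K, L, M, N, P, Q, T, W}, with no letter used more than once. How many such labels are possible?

This is a permutation of 5 out of 11: P(11,5) = 11!/6!.
11 × 10 × 9 × 8 × 7 = 55440.

55440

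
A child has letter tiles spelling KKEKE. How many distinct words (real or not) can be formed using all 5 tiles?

The 5 letters of KKEKE have repeats: E appearing twice and K appearing 3 times.
So there are 5! / (3!·2!) = 10 distinguishable arrangements.

10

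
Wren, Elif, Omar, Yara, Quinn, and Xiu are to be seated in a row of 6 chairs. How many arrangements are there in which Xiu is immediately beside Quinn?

Place the 4 others and the Xiu-Quinn pair as 5 objects in a line; the pair has 2 internal arrangements.
That gives 2 × 5! = 2 × 120 = 240.

240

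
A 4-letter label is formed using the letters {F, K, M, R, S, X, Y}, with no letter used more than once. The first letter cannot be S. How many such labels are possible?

The first letter has 7−1 = 6 choices (anything except S).
The remaining 3 letters are filled from the other 6 symbols without repetition: 6 × 5 × 4 = 120.
Total: 6 × 120 = 720.

720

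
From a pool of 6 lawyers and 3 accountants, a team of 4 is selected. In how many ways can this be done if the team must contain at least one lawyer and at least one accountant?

Unrestricted: C(9,4) = 126 ways to pick any 4 of the 9.
Subtract selections that omit an entire group: no lawyers → C(3,4) = 0; no accountants → C(6,4) = 15.
Both groups omitted at once is impossible, so 126 − 15 = 111.

111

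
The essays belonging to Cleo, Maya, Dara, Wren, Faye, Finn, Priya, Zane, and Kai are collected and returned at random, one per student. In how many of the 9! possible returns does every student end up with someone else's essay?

133496

Let Aᵢ be the assignments in which student i gets their own essay. We want the size of the complement of A₁∪…∪A_9.
By inclusion–exclusion this is Σ_{j=0}^{9} (−1)^j C(9,j)·(9−j)!.
Computing: 362880 − 362880 + 181440 − 60480 + 15120 − 3024 + 504 − 72 + 9 − 1 = 133496.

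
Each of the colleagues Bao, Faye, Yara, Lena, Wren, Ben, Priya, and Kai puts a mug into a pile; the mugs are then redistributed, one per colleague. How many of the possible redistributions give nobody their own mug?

Count assignments avoiding every fixed point. For any j of the 8 colleagues fixed to their own mug, the other 8−j can be arranged in (8−j)! ways.
By inclusion–exclusion this is Σ_{j=0}^{8} (−1)^j C(8,j)·(8−j)!.
Computing: 40320 − 40320 + 20160 − 6720 + 1680 − 336 + 56 − 8 + 1 = 14833.

14833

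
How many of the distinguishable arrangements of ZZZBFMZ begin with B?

With the first slot taken by B, it remains to arrange the other 6 letters (ZZZFMZ).
Those 6 letters have Z appearing 4 times, giving (6)!/(4!) = 30.

30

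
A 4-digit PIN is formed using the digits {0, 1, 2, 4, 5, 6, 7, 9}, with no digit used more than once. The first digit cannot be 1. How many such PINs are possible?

1470

The first digit has 8−1 = 7 choices (anything except 1).
The remaining 3 digits are filled from the other 7 symbols without repetition: 7 × 6 × 5 = 210.
Total: 7 × 210 = 1470.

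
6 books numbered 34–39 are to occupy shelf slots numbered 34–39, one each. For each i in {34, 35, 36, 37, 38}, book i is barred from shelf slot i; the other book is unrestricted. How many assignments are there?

Let Aᵢ (for 34 ≤ i ≤ 38) be the placements that put book i in its forbidden shelf slot. Any j of these fix j positions, leaving (6−j)! ways to fill the rest, and there are C(5,j) ways to pick which j.
By inclusion–exclusion, the number of valid placements is Σ_{j=0}^{5} (−1)^j C(5,j)·(6−j)!.
Computing: 720 − 600 + 240 − 60 + 10 − 1 = 309.

309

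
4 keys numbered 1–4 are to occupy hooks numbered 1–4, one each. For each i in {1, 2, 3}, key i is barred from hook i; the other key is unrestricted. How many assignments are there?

11

Let Aᵢ (for i ∈ {1, 2, 3}) be the placements that put key i in its forbidden hook. Any j of these fix j positions, leaving (4−j)! ways to fill the rest, and there are C(3,j) ways to pick which j.
By inclusion–exclusion, the number of valid placements is Σ_{j=0}^{3} (−1)^j C(3,j)·(4−j)!.
Computing: 24 − 18 + 6 − 1 = 11.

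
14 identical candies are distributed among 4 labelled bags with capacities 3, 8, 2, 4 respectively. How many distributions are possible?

19

Ignoring the caps, the number of non-negative solutions to x_1+…+x_4 = 14 is C(17,3) = 680.
Subtract solutions that violate a single cap (substitute x_i' = x_i − (cap_i+1)): x_1 ≥ 4 gives C(13,3) = 286; x_2 ≥ 9 gives C(8,3) = 56; x_3 ≥ 3 gives C(14,3) = 364; x_4 ≥ 5 gives C(12,3) = 220. Together 926.
Add back pairs where two caps are both exceeded: 4 + 120 + 56 + 10 + 1 + 84 = 275.
Subtract triples: 0 + 0 + 10 + 0 = 10.
By inclusion–exclusion the count is 680 − 926 + 275 − 10 = 19.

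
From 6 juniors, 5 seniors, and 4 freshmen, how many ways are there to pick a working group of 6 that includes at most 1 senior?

Split by how many seniors are chosen (0 through 1).
Sum: C(5,0)·C(10,6) + C(5,1)·C(10,5) = 210 + 1260 = 1470.

1470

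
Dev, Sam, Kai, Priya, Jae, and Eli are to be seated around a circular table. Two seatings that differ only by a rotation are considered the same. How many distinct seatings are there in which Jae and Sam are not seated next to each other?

72

All circular seatings of 6 people number (5)! = 120.
Seatings with Jae beside Sam: treat them as a block with 2 internal orders, giving 2 × (4)! = 48.
Subtracting, 120 − 48 = 72.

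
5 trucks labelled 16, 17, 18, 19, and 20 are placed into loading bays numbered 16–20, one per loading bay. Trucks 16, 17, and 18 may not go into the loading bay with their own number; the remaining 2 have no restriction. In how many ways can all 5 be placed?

64

Let Aᵢ (for i ∈ {16, 17, 18}) be the placements that put truck i in its forbidden loading bay. Any j of these fix j positions, leaving (5−j)! ways to fill the rest, and there are C(3,j) ways to pick which j.
By inclusion–exclusion, the number of valid placements is Σ_{j=0}^{3} (−1)^j C(3,j)·(5−j)!.
Computing: 120 − 72 + 18 − 2 = 64.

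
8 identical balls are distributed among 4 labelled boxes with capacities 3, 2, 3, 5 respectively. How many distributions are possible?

38

By stars and bars, unrestricted non-negative solutions to x_1+…+x_4 = 8 number C(8+3,3) = 165.
Subtract solutions that violate a single cap (substitute x_i' = x_i − (cap_i+1)): x_1 ≥ 4 gives C(7,3) = 35; x_2 ≥ 3 gives C(8,3) = 56; x_3 ≥ 4 gives C(7,3) = 35; x_4 ≥ 6 gives C(5,3) = 10. Together 136.
Add back pairs where two caps are both exceeded: 4 + 1 + 0 + 4 + 0 + 0 = 9.
By inclusion–exclusion the count is 165 − 136 + 9 = 38.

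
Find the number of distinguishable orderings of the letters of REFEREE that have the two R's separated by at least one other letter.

Total arrangements of REFEREE: 7!/(4!·2!) = 105.
Arrangements with the R's together: treat RR as one letter, giving (6)!/(4!) = 30.
Hence 105 − 30 = 75.

75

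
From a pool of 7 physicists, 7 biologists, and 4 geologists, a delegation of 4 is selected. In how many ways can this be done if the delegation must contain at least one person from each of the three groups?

Unrestricted: C(18,4) = 3060 ways to pick any 4 of the 18.
Subtract selections that omit an entire group: no physicists → C(11,4) = 330; no biologists → C(11,4) = 330; no geologists → C(14,4) = 1001.
Add back selections omitting two groups (i.e. drawn from a single group): C(7,4) + C(7,4) + C(4,4) = 71.
By inclusion–exclusion: 3060 − 1661 + 71 = 1470.

1470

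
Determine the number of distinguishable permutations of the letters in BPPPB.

Letter multiplicities in BPPPB: B×2, P×3.
Dividing 5! = 120 by 3!·2! = 12 for the repeated letters gives 10.

10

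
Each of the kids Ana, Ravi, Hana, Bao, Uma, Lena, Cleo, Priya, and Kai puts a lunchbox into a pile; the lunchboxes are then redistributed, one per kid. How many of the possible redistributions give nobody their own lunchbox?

133496

This is the derangement count D_9: permutations of 9 items with no fixed point.
By inclusion–exclusion this is Σ_{j=0}^{9} (−1)^j C(9,j)·(9−j)!.
Computing: 362880 − 362880 + 181440 − 60480 + 15120 − 3024 + 504 − 72 + 9 − 1 = 133496.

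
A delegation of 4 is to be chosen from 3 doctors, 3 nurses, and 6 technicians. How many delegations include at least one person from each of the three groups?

Unrestricted: C(12,4) = 495 ways to pick any 4 of the 12.
Selections missing a whole group: no doctors → C(9,4) = 126; no nurses → C(9,4) = 126; no technicians → C(6,4) = 15.
Add back selections omitting two groups (i.e. drawn from a single group): C(3,4) + C(3,4) + C(6,4) = 15.
By inclusion–exclusion: 495 − 267 + 15 = 243.

243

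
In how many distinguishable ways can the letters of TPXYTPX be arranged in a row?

TPXYTPX has 7 letters with P appearing twice, T appearing twice, and X appearing twice.
Dividing 7! = 5040 by 2!·2!·2! = 8 for the repeated letters gives 630.

630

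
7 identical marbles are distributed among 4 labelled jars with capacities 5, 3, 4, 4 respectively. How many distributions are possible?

76

Without the upper bounds there are C(10,3) = 120 ways to split 7 among 4 jars.
Subtract solutions that violate a single cap (substitute x_i' = x_i − (cap_i+1)): x_1 ≥ 6 gives C(4,3) = 4; x_2 ≥ 4 gives C(6,3) = 20; x_3 ≥ 5 gives C(5,3) = 10; x_4 ≥ 5 gives C(5,3) = 10. Together 44.
No two caps can be exceeded simultaneously, so the pair terms are all 0.
By inclusion–exclusion the count is 120 − 44 + 0 = 76.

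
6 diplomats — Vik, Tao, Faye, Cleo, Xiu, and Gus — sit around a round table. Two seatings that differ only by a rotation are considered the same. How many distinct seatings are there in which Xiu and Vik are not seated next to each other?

Without the restriction there are (5)! = 120 seatings.
Seatings with Xiu beside Vik: treat them as a block with 2 internal orders, giving 2 × (4)! = 48.
Subtracting, 120 − 48 = 72.

72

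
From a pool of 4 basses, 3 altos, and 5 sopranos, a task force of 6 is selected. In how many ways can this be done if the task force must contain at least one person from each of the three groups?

805

Total 6-person selections from all 12: C(12,6) = 924.
Selections missing a whole group: no basses → C(8,6) = 28; no altos → C(9,6) = 84; no sopranos → C(7,6) = 7.
Add back selections omitting two groups (i.e. drawn from a single group): C(4,6) + C(3,6) + C(5,6) = 0.
By inclusion–exclusion: 924 − 119 + 0 = 805.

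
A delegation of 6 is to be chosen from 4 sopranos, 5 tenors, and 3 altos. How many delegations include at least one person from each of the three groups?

With no constraint there are C(12,6) = 924 possible selections.
Selections missing a whole group: no sopranos → C(8,6) = 28; no tenors → C(7,6) = 7; no altos → C(9,6) = 84.
Add back selections omitting two groups (i.e. drawn from a single group): C(4,6) + C(5,6) + C(3,6) = 0.
By inclusion–exclusion: 924 − 119 + 0 = 805.

805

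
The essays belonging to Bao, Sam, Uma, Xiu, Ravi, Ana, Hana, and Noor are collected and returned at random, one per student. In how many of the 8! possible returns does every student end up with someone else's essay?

14833

This is the derangement count D_8: permutations of 8 items with no fixed point.
By inclusion–exclusion this is Σ_{j=0}^{8} (−1)^j C(8,j)·(8−j)!.
Computing: 40320 − 40320 + 20160 − 6720 + 1680 − 336 + 56 − 8 + 1 = 14833.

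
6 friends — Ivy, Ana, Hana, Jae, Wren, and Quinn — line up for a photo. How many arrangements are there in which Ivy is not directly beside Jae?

Of the 6! = 720 arrangements, those with Ivy and Jae adjacent number 2 × 5! = 240 (treat the pair as a block with 2 internal orders).
Complementary counting: 720 − 240 = 480.

480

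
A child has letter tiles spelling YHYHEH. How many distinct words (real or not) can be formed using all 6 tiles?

60

YHYHEH has 6 letters with H appearing 3 times and Y appearing twice.
So there are 6! / (3!·2!) = 60 distinguishable arrangements.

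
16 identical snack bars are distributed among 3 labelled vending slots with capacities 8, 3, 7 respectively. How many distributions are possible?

6

By stars and bars, unrestricted non-negative solutions to x_1+…+x_3 = 16 number C(16+2,2) = 153.
Subtract solutions that violate a single cap (substitute x_i' = x_i − (cap_i+1)): x_1 ≥ 9 gives C(9,2) = 36; x_2 ≥ 4 gives C(14,2) = 91; x_3 ≥ 8 gives C(10,2) = 45. Together 172.
Add back pairs where two caps are both exceeded: 10 + 0 + 15 = 25.
By inclusion–exclusion the count is 153 − 172 + 25 = 6.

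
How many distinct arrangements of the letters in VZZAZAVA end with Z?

Fix Z in the last position and arrange the remaining 7 letters.
Those 7 letters have A appearing 3 times, V appearing twice, and Z appearing twice, giving (7)!/(3!·2!·2!) = 210.

210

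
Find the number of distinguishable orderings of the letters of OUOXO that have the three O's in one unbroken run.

Treat the 3 copies of O as a single block. The multiset to arrange is then {OOO, U, X}, 3 items in all.
All 3 items are distinct, so there are (3)! = 6 arrangements.

6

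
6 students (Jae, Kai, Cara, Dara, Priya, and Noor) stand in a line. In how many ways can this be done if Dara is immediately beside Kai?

Place the 4 others and the Dara-Kai pair as 5 objects in a line; the pair has 2 internal arrangements.
That gives 2 × 5! = 2 × 120 = 240.

240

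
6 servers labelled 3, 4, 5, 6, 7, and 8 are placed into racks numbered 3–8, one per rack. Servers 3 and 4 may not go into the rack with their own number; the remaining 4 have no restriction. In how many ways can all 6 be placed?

Let Aᵢ (for i ∈ {3, 4}) be the placements that put server i in its forbidden rack. Any j of these fix j positions, leaving (6−j)! ways to fill the rest, and there are C(2,j) ways to pick which j.
By inclusion–exclusion, the number of valid placements is Σ_{j=0}^{2} (−1)^j C(2,j)·(6−j)!.
Computing: 720 − 240 + 24 = 504.

504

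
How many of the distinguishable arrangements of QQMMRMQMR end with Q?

420

Fix Q in the last position and arrange the remaining 8 letters.
Those 8 letters have M appearing 4 times, Q appearing twice, and R appearing twice, giving (8)!/(4!·2!·2!) = 420.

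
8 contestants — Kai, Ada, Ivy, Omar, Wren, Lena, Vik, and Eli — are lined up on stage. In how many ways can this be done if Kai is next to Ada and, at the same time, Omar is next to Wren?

2880

Treat {Kai,Ada} as one block (2 orders) and {Omar,Wren} as another (2 orders).
That leaves 6 units to arrange: 2 × 2 × 6! = 4 × 720 = 2880.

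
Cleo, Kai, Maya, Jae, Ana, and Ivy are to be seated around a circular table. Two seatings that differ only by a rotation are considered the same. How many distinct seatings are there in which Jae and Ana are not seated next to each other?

72

All circular seatings of 6 people number (5)! = 120.
Seatings with Jae beside Ana: treat them as a block with 2 internal orders, giving 2 × (4)! = 48.
Subtracting, 120 − 48 = 72.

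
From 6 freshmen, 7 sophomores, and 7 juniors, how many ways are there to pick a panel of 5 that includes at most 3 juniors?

15028

Split by how many juniors are chosen (0 through 3).
Sum: C(7,0)·C(13,5) + C(7,1)·C(13,4) + C(7,2)·C(13,3) + C(7,3)·C(13,2) = 1287 + 5005 + 6006 + 2730 = 15028.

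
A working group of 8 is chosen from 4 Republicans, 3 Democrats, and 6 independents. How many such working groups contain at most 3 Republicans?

Split by how many Republicans are chosen (0 through 3).
Sum: C(4,0)·C(9,8) + C(4,1)·C(9,7) + C(4,2)·C(9,6) + C(4,3)·C(9,5) = 9 + 144 + 504 + 504 = 1161.

1161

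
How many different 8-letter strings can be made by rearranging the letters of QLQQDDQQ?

168

Letter multiplicities in QLQQDDQQ: D×2, L×1, Q×5.
So there are 8! / (5!·2!) = 168 distinguishable arrangements.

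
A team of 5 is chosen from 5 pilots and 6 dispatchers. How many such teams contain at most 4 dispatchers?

456

Split by how many dispatchers are chosen (0 through 4).
Sum: C(6,0)·C(5,5) + C(6,1)·C(5,4) + C(6,2)·C(5,3) + C(6,3)·C(5,2) + C(6,4)·C(5,1) = 1 + 30 + 150 + 200 + 75 = 456.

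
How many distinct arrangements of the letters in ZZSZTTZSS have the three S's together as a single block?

Treat the 3 copies of S as a single block. The multiset to arrange is then {SSS, T, T, Z, Z, Z, Z}, 7 items in all.
That gives (7)!/(4!·2!) = 105 arrangements.

105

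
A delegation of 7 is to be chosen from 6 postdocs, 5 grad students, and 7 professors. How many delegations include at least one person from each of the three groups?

28987

Total 7-person selections from all 18: C(18,7) = 31824.
Subtract selections that omit an entire group: no postdocs → C(12,7) = 792; no grad students → C(13,7) = 1716; no professors → C(11,7) = 330.
Add back selections omitting two groups (i.e. drawn from a single group): C(6,7) + C(5,7) + C(7,7) = 1.
By inclusion–exclusion: 31824 − 2838 + 1 = 28987.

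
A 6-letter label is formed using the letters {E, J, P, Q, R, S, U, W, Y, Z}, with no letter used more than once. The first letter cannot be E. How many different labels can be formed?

136080

The first letter has 10−1 = 9 choices (anything except E).
The remaining 5 letters are filled from the other 9 symbols without repetition: 9 × 8 × 7 × 6 × 5 = 15120.
Total: 9 × 15120 = 136080.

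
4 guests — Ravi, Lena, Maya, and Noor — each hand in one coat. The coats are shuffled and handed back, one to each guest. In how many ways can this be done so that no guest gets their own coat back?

9

Let Aᵢ be the assignments in which guest i gets their own coat. We want the size of the complement of A₁∪…∪A_4.
By inclusion–exclusion this is Σ_{j=0}^{4} (−1)^j C(4,j)·(4−j)!.
Computing: 24 − 24 + 12 − 4 + 1 = 9.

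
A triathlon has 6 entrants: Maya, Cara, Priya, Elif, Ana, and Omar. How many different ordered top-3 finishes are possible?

This is an ordered selection of 3 from 6: P(6,3).
That gives 6 × 5 × 4 = 120.

120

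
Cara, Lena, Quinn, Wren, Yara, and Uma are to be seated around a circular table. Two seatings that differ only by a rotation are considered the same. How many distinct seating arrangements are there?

Around a circle, 6 distinct people have 6!/6 = (5)! = 120 rotationally distinct seatings.

120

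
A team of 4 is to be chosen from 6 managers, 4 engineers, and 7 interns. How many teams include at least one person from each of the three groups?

1176

Total 4-person selections from all 17: C(17,4) = 2380.
Selections missing a whole group: no managers → C(11,4) = 330; no engineers → C(13,4) = 715; no interns → C(10,4) = 210.
Add back selections omitting two groups (i.e. drawn from a single group): C(6,4) + C(4,4) + C(7,4) = 51.
By inclusion–exclusion: 2380 − 1255 + 51 = 1176.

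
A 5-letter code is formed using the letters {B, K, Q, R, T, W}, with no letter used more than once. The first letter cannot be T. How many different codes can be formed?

The first letter has 6−1 = 5 choices (anything except T).
The remaining 4 letters are filled from the other 5 symbols without repetition: 5 × 4 × 3 × 2 = 120.
Total: 5 × 120 = 600.

600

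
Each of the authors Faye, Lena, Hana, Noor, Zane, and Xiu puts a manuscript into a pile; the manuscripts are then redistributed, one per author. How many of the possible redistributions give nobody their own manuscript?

Let Aᵢ be the assignments in which author i gets their own manuscript. We want the size of the complement of A₁∪…∪A_6.
By inclusion–exclusion this is Σ_{j=0}^{6} (−1)^j C(6,j)·(6−j)!.
Computing: 720 − 720 + 360 − 120 + 30 − 6 + 1 = 265.

265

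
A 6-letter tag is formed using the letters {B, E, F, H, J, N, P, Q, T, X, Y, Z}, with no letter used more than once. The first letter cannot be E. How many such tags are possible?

609840

The first letter has 12−1 = 11 choices (anything except E).
The remaining 5 letters are filled from the other 11 symbols without repetition: 11 × 10 × 9 × 8 × 7 = 55440.
Total: 11 × 55440 = 609840.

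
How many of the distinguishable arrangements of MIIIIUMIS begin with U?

168

Fix U in the first position and arrange the remaining 8 letters.
Those 8 letters have I appearing 5 times and M appearing twice, giving (8)!/(5!·2!) = 168.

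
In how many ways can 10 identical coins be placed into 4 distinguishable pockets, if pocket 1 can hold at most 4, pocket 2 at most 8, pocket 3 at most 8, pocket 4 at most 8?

Ignoring the caps, the number of non-negative solutions to x_1+…+x_4 = 10 is C(13,3) = 286.
Subtract solutions that violate a single cap (substitute x_i' = x_i − (cap_i+1)): x_1 ≥ 5 gives C(8,3) = 56; x_2 ≥ 9 gives C(4,3) = 4; x_3 ≥ 9 gives C(4,3) = 4; x_4 ≥ 9 gives C(4,3) = 4. Together 68.
No two caps can be exceeded simultaneously, so the pair terms are all 0.
By inclusion–exclusion the count is 286 − 68 + 0 = 218.

218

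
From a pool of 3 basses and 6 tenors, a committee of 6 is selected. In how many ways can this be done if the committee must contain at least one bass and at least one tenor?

83

With no constraint there are C(9,6) = 84 possible selections.
Subtract selections that omit an entire group: no basses → C(6,6) = 1; no tenors → C(3,6) = 0.
Both groups omitted at once is impossible, so 84 − 1 = 83.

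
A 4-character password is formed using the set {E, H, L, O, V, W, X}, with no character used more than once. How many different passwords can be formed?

This is a permutation of 4 out of 7: P(7,4) = 7!/3!.
That product is 7 × 6 × 5 × 4 = 840.

840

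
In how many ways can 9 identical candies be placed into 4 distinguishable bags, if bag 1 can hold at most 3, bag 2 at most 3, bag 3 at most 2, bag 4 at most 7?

Without the upper bounds there are C(12,3) = 220 ways to split 9 among 4 bags.
Subtract solutions that violate a single cap (substitute x_i' = x_i − (cap_i+1)): x_1 ≥ 4 gives C(8,3) = 56; x_2 ≥ 4 gives C(8,3) = 56; x_3 ≥ 3 gives C(9,3) = 84; x_4 ≥ 8 gives C(4,3) = 4. Together 200.
Add back pairs where two caps are both exceeded: 4 + 10 + 0 + 10 + 0 + 0 = 24.
By inclusion–exclusion the count is 220 − 200 + 24 = 44.

44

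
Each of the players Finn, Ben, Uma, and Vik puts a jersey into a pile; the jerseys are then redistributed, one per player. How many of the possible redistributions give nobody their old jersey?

This is the derangement count D_4: permutations of 4 items with no fixed point.
By inclusion–exclusion this is Σ_{j=0}^{4} (−1)^j C(4,j)·(4−j)!.
Computing: 24 − 24 + 12 − 4 + 1 = 9.

9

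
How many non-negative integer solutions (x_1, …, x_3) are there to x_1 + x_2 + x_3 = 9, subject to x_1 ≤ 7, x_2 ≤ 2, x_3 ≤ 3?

Without the upper bounds there are C(11,2) = 55 ways to split 9 among 3 variables.
Subtract solutions that violate a single cap (substitute x_i' = x_i − (cap_i+1)): x_1 ≥ 8 gives C(3,2) = 3; x_2 ≥ 3 gives C(8,2) = 28; x_3 ≥ 4 gives C(7,2) = 21. Together 52.
Add back pairs where two caps are both exceeded: 0 + 0 + 6 = 6.
By inclusion–exclusion the count is 55 − 52 + 6 = 9.

9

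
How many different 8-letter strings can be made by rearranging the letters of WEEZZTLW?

Letter multiplicities in WEEZZTLW: E×2, L×1, T×1, W×2, Z×2.
Dividing 8! = 40320 by 2!·2!·2! = 8 for the repeated letters gives 5040.

5040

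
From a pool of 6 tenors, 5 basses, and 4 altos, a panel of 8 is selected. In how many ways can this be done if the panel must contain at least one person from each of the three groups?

Unrestricted: C(15,8) = 6435 ways to pick any 8 of the 15.
Selections missing a whole group: no tenors → C(9,8) = 9; no basses → C(10,8) = 45; no altos → C(11,8) = 165.
Add back selections omitting two groups (i.e. drawn from a single group): C(6,8) + C(5,8) + C(4,8) = 0.
By inclusion–exclusion: 6435 − 219 + 0 = 6216.

6216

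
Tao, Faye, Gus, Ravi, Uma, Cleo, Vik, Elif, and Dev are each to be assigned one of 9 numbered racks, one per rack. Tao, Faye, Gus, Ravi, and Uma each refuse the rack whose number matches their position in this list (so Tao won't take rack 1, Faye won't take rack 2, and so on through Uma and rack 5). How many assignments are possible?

Let Aᵢ (for 1 ≤ i ≤ 5) be the placements that put person i in their forbidden rack. Any j of these fix j positions, leaving (9−j)! ways to fill the rest, and there are C(5,j) ways to pick which j.
By inclusion–exclusion, the number of valid placements is Σ_{j=0}^{5} (−1)^j C(5,j)·(9−j)!.
Computing: 362880 − 201600 + 50400 − 7200 + 600 − 24 = 205056.

205056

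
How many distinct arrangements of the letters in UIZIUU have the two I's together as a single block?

20

Treat the 2 copies of I as a single block. The multiset to arrange is then {II, U, U, U, Z}, 5 items in all.
That gives (5)!/(3!) = 20 arrangements.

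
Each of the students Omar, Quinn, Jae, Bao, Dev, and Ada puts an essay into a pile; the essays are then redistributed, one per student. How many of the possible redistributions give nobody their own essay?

Let Aᵢ be the assignments in which student i gets their own essay. We want the size of the complement of A₁∪…∪A_6.
By inclusion–exclusion this is Σ_{j=0}^{6} (−1)^j C(6,j)·(6−j)!.
Computing: 720 − 720 + 360 − 120 + 30 − 6 + 1 = 265.

265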